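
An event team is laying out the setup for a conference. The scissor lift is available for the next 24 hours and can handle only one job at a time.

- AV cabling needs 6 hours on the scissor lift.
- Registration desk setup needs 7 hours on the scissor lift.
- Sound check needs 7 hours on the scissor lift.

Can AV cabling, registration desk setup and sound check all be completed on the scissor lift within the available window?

Yes

Running back to back, the jobs need 6 + 7 + 7 = 20 hours on the scissor lift.
Since 20 ≤ 24, they fit within the window.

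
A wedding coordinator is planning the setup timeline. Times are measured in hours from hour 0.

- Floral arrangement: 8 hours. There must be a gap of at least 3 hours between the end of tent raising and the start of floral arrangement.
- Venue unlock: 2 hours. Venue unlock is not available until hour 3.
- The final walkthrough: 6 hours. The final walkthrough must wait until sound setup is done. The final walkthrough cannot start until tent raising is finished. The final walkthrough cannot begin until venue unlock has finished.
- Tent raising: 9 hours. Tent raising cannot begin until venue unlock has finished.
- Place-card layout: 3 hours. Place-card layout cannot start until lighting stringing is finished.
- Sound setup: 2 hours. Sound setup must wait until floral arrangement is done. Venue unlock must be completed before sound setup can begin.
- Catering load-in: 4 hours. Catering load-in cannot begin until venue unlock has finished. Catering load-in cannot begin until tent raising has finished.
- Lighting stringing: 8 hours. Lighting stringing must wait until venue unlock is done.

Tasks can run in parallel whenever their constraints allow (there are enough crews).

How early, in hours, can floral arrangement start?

17

After its own release at hour 3, venue unlock can start at hour 3 and finishes at hour 5.
Tent raising cannot begin until venue unlock (finishes hour 5). It runs from hour 5 to 5 + 9 = hour 14.
Floral arrangement waits on tent raising (finishes hour 14, plus 3-hour gap → hour 17), so the earliest it can start is hour 17.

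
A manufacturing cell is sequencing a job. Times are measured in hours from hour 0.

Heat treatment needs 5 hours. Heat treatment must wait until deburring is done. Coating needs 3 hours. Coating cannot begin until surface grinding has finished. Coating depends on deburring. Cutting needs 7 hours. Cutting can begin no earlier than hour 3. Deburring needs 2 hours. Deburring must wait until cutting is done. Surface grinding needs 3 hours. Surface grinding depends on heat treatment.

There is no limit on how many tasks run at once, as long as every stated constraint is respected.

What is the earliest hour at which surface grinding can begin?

After its own release at hour 3, cutting can start at hour 3 and finishes at hour 10.
Deburring cannot begin until cutting (finishes hour 10). It runs from hour 10 to 10 + 2 = hour 12.
After deburring (finishes hour 12), heat treatment can start at hour 12 and finishes at hour 17.
Surface grinding waits on heat treatment (finishes hour 17), so the earliest it can start is hour 17.

17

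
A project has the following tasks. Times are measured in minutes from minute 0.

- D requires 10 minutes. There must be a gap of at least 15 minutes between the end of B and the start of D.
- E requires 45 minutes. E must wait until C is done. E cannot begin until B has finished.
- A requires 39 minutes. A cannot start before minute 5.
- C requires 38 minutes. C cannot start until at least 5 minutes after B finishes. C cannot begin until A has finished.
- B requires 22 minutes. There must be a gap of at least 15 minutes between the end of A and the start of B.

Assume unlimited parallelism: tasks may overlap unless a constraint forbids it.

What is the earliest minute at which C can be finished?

124

A waits on its own release at minute 5, so it starts at minute 5 and finishes at 5 + 39 = minute 44.
After A (finishes minute 44, plus 15-minute gap → minute 59), B can start at minute 59 and finishes at minute 81.
C has to wait for B (finishes minute 81, plus 5-minute gap → minute 86); A (finishes minute 44). The latest of these is minute 86, so C runs minute 86 to 86 + 38 = minute 124.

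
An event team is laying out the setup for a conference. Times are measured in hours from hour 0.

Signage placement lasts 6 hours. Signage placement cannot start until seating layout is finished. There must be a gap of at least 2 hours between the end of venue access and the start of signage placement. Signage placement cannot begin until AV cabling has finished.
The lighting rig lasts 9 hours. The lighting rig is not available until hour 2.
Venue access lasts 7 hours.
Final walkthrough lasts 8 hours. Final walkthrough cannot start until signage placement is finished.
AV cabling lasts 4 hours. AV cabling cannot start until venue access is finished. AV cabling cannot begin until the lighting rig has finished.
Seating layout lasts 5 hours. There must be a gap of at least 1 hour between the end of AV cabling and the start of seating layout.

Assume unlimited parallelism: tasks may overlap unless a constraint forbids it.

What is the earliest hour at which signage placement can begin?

The lighting rig waits on its own release at hour 2, so it starts at hour 2 and finishes at 2 + 9 = hour 11.
Nothing blocks venue access, so it runs from hour 0 to hour 7.
AV cabling needs all of venue access (finishes hour 7); the lighting rig (finishes hour 11). That puts its earliest start at hour 11; it finishes at 11 + 4 = hour 15.
Seating layout cannot begin until AV cabling (finishes hour 15, plus 1-hour gap → hour 16). It runs from hour 16 to 16 + 5 = hour 21.
Signage placement waits on seating layout (finishes hour 21); venue access (finishes hour 7, plus 2-hour gap → hour 9); AV cabling (finishes hour 15). The latest of these is hour 21, which is the earliest signage placement can start.

21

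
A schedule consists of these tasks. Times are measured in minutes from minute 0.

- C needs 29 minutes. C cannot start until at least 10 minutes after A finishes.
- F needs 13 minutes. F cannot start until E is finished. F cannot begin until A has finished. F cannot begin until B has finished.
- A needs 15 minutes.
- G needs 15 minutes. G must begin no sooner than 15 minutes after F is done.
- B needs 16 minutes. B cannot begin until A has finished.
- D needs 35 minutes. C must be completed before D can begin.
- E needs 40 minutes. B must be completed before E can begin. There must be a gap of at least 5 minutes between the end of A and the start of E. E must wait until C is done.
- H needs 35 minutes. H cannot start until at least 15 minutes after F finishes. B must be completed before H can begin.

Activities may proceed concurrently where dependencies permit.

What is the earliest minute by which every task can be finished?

157

Nothing blocks A, so it runs from minute 0 to minute 15.
C waits on A (finishes minute 15, plus 10-minute gap → minute 25), so it starts at minute 25 and finishes at 25 + 29 = minute 54.
After C (finishes minute 54), D can start at minute 54 and finishes at minute 89.
After A (finishes minute 15), B can start at minute 15 and finishes at minute 31.
E cannot start until B (finishes minute 31); A (finishes minute 15, plus 5-minute gap → minute 20); C (finishes minute 54). The controlling bound is minute 54, so E finishes at 54 + 40 = minute 94.
F cannot start until E (finishes minute 94); A (finishes minute 15); B (finishes minute 31). The controlling bound is minute 94, so F finishes at 94 + 13 = minute 107.
H has to wait for F (finishes minute 107, plus 15-minute gap → minute 122); B (finishes minute 31). The latest of these is minute 122, so H runs minute 122 to 122 + 35 = minute 157.
After F (finishes minute 107, plus 15-minute gap → minute 122), G can start at minute 122 and finishes at minute 137.
All tasks are finished once the last one completes. Finish times: A at 15, B at 31, C at 54, D at 89, E at 94, F at 107, G at 137, H at 157. The latest is minute 157.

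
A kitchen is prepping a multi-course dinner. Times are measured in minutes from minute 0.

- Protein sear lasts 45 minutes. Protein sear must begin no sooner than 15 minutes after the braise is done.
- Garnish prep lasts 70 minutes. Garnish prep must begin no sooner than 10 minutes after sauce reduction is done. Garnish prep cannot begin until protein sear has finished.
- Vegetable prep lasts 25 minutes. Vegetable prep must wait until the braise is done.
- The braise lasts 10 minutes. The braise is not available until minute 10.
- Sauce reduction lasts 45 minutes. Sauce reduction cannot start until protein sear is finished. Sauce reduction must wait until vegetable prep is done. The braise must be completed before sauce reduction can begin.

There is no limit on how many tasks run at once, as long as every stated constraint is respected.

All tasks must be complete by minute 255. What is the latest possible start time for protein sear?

Nothing follows garnish prep; the deadline of minute 255 is its only limit. It must start by 255 − 70 = minute 185.
Sauce reduction must finish before garnish prep (must start by minute 185, minus 10-minute gap → minute 175). With a 45-minute duration, sauce reduction must start by 175 − 45 = minute 130.
Protein sear has several dependents: sauce reduction (must start by minute 130); garnish prep (must start by minute 185). The earliest of those limits is minute 130, so protein sear must start by 130 − 45 = minute 85.

85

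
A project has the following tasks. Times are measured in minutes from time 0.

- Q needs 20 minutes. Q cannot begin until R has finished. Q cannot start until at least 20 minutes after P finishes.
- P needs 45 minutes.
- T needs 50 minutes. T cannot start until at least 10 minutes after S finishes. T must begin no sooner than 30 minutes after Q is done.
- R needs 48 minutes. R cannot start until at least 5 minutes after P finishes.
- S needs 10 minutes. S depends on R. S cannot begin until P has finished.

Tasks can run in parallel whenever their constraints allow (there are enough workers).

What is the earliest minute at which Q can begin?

98

P has no prerequisites, so it starts at minute 0 and finishes at minute 45.
R waits on P (finishes minute 45, plus 5-minute gap → minute 50), so it starts at minute 50 and finishes at 50 + 48 = minute 98.
Q waits on R (finishes minute 98); P (finishes minute 45, plus 20-minute gap → minute 65). The latest of these is minute 98, which is the earliest Q can start.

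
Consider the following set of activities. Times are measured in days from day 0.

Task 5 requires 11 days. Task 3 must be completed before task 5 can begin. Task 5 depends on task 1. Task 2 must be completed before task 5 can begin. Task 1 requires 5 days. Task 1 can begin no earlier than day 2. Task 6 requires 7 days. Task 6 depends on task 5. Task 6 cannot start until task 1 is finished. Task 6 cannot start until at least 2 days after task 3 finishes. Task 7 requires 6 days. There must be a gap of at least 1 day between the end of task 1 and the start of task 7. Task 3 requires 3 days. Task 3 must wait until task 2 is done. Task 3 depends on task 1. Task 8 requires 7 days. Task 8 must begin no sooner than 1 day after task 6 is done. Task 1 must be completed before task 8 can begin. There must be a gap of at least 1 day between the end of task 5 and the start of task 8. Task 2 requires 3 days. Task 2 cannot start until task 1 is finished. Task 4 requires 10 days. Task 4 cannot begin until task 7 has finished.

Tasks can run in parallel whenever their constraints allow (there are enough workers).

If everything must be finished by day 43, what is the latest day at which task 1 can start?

6

Task 8 must finish by day 43; it takes 7 days, so it must start by 43 − 7 = day 36.
Task 6 feeds into task 8 (must start by day 36, minus 1-day gap → day 35); so task 6 must finish by day 35 and therefore start by day 28.
Task 5 feeds task 6 (must start by day 28); task 8 (must start by day 36, minus 1-day gap → day 35). Taking the minimum, task 5 must finish by day 28 and start by 28 − 11 = day 17.
Task 3 feeds task 5 (must start by day 17); task 6 (must start by day 28, minus 2-day gap → day 26). Taking the minimum, task 3 must finish by day 17 and start by 17 − 3 = day 14.
Task 2 has several dependents: task 3 (must start by day 14); task 5 (must start by day 17). The earliest of those limits is day 14, so task 2 must start by 14 − 3 = day 11.
Task 4 has no dependents, so it just needs to finish by day 43. Starting by 43 − 10 = day 33 achieves that.
Task 7 must finish before task 4 (must start by day 33). With a 6-day duration, task 7 must start by 33 − 6 = day 27.
Task 1 has several dependents: task 2 (must start by day 11); task 3 (must start by day 14); task 5 (must start by day 17); task 6 (must start by day 28); task 7 (must start by day 27, minus 1-day gap → day 26); task 8 (must start by day 36). The earliest of those limits is day 11, so task 1 must start by 11 − 5 = day 6.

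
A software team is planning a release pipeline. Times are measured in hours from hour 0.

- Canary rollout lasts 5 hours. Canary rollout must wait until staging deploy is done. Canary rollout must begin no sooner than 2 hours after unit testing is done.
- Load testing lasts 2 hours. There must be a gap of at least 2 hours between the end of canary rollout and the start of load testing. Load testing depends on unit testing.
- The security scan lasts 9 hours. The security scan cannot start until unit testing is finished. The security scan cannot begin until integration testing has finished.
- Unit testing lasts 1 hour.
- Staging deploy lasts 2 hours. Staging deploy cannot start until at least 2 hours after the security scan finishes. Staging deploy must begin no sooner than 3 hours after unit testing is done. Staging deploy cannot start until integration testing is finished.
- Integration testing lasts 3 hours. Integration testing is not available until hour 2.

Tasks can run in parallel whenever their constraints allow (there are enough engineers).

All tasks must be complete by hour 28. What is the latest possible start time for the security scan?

Load testing must finish by hour 28; it takes 2 hours, so it must start by 28 − 2 = hour 26.
Since load testing (must start by hour 26, minus 2-hour gap → hour 24) depends on it, canary rollout must finish by hour 24. Backing off its 5-hour duration gives a latest start of hour 19.
Staging deploy must finish before canary rollout (must start by hour 19). With a 2-hour duration, staging deploy must start by 19 − 2 = hour 17.
The security scan feeds into staging deploy (must start by hour 17, minus 2-hour gap → hour 15); so the security scan must finish by hour 15 and therefore start by hour 6.

6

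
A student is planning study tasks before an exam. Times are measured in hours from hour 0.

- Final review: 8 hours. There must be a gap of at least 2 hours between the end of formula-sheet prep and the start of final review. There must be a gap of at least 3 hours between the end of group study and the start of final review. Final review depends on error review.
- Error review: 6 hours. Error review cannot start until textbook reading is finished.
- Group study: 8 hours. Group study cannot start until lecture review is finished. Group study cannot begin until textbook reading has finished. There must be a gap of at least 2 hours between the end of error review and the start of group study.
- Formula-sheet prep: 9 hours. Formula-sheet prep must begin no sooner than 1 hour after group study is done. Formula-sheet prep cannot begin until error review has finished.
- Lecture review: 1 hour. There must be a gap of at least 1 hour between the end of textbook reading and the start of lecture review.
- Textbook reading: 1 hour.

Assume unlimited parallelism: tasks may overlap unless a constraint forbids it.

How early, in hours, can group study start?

Textbook reading can start immediately at hour 0; it finishes at hour 1.
Error review cannot begin until textbook reading (finishes hour 1). It runs from hour 1 to 1 + 6 = hour 7.
Lecture review cannot begin until textbook reading (finishes hour 1, plus 1-hour gap → hour 2). It runs from hour 2 to 2 + 1 = hour 3.
Group study waits on lecture review (finishes hour 3); textbook reading (finishes hour 1); error review (finishes hour 7, plus 2-hour gap → hour 9). The latest of these is hour 9, which is the earliest group study can start.

9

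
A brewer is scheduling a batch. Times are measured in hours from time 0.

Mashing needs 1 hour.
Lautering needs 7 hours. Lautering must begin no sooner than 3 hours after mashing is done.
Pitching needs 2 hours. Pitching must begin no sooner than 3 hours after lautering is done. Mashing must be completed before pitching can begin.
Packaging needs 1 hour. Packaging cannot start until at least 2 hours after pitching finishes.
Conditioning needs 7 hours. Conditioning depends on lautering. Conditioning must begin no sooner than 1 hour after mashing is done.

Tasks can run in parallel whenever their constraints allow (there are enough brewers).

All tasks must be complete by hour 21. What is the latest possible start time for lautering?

6

Nothing follows packaging; the deadline of hour 21 is its only limit. It must start by 21 − 1 = hour 20.
Pitching feeds into packaging (must start by hour 20, minus 2-hour gap → hour 18); so pitching must finish by hour 18 and therefore start by hour 16.
Conditioning has no dependents, so it just needs to finish by hour 21. Starting by 21 − 7 = hour 14 achieves that.
For lautering: pitching (must start by hour 16, minus 3-hour gap → hour 13); conditioning (must start by hour 14). The most restrictive is hour 13; with a 7-hour duration, lautering must start by hour 6.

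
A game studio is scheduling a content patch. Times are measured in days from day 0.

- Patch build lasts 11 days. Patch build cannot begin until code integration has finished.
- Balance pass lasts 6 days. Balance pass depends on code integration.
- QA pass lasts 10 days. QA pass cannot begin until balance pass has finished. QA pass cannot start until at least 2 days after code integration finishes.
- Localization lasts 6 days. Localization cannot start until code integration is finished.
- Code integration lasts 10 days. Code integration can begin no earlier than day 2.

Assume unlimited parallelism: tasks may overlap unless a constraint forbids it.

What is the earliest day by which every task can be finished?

28

After its own release at day 2, code integration can start at day 2 and finishes at day 12.
After code integration (finishes day 12), patch build can start at day 12 and finishes at day 23.
After code integration (finishes day 12), localization can start at day 12 and finishes at day 18.
After code integration (finishes day 12), balance pass can start at day 12 and finishes at day 18.
QA pass cannot start until balance pass (finishes day 18); code integration (finishes day 12, plus 2-day gap → day 14). The controlling bound is day 18, so QA pass finishes at 18 + 10 = day 28.
All tasks are finished once the last one completes. Finish times: Code integration at 12, Balance pass at 18, Localization at 18, QA pass at 28, Patch build at 23. The latest is day 28.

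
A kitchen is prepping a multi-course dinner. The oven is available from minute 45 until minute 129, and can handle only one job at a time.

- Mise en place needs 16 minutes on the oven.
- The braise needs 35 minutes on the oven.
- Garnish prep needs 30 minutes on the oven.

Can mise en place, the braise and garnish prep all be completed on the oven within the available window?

The oven window is 129 − 45 = 84 minutes.
Running back to back, the jobs need 16 + 35 + 30 = 81 minutes on the oven.
Since 81 ≤ 84, they fit within the window.

Yes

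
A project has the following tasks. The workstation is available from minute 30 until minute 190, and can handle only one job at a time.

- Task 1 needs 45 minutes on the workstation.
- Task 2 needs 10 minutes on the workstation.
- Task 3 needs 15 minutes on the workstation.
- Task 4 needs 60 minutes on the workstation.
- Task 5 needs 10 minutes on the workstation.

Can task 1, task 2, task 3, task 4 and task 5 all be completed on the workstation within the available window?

The workstation window is 190 − 30 = 160 minutes.
Running back to back, the jobs need 45 + 10 + 15 + 60 + 10 = 140 minutes on the workstation.
Since 140 ≤ 160, they fit within the window.

Yes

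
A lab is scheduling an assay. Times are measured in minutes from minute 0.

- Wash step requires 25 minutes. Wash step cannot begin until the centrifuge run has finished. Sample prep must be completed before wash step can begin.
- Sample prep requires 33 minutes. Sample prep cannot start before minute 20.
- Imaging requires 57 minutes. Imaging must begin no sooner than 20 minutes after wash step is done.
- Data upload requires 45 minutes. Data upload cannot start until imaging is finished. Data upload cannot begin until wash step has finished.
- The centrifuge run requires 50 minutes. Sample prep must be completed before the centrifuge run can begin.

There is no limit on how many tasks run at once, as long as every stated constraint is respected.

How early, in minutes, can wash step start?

103

Sample prep waits on its own release at minute 20, so it starts at minute 20 and finishes at 20 + 33 = minute 53.
After sample prep (finishes minute 53), the centrifuge run can start at minute 53 and finishes at minute 103.
Wash step waits on the centrifuge run (finishes minute 103); sample prep (finishes minute 53). The latest of these is minute 103, which is the earliest wash step can start.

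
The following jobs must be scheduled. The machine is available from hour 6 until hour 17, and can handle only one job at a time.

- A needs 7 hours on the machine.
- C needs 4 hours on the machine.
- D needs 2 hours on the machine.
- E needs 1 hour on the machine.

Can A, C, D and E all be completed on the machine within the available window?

No

The machine window is 17 − 6 = 11 hours.
Running back to back, the jobs need 7 + 4 + 2 + 1 = 14 hours on the machine.
Since 14 > 11, they cannot all fit.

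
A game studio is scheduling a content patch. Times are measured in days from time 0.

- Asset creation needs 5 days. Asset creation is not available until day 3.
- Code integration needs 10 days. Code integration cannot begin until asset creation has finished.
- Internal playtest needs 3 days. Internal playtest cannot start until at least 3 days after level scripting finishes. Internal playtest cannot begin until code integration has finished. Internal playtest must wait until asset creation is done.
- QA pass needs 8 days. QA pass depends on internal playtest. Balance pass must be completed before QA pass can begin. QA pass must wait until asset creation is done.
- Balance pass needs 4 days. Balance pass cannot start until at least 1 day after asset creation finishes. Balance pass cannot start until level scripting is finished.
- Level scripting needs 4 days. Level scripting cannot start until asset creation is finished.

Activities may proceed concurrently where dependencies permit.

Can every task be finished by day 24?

Asset creation cannot begin until its own release at day 3. It runs from day 3 to 3 + 5 = day 8.
Code integration cannot begin until asset creation (finishes day 8). It runs from day 8 to 8 + 10 = day 18.
Level scripting waits on asset creation (finishes day 8), so it starts at day 8 and finishes at 8 + 4 = day 12.
Balance pass cannot start until asset creation (finishes day 8, plus 1-day gap → day 9); level scripting (finishes day 12). The controlling bound is day 12, so balance pass finishes at 12 + 4 = day 16.
For internal playtest: level scripting (finishes day 12, plus 3-day gap → day 15); code integration (finishes day 18); asset creation (finishes day 8). Taking the maximum gives a start of day 18, and it finishes at 18 + 3 = day 21.
For QA pass: internal playtest (finishes day 21); balance pass (finishes day 16); asset creation (finishes day 8). Taking the maximum gives a start of day 21, and it finishes at 21 + 8 = day 29.
The earliest everything can be done is day 29, which is after the deadline of 24, so it is not possible.

No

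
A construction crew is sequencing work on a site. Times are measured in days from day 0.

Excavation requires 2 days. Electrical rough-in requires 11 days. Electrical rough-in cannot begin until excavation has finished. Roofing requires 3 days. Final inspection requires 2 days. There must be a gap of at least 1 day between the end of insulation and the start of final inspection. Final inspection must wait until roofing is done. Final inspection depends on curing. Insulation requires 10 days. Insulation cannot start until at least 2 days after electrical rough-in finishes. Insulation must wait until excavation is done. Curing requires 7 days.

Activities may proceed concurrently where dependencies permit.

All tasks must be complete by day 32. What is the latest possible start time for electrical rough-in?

Nothing follows final inspection; the deadline of day 32 is its only limit. It must start by 32 − 2 = day 30.
Insulation feeds into final inspection (must start by day 30, minus 1-day gap → day 29); so insulation must finish by day 29 and therefore start by day 19.
Electrical rough-in feeds into insulation (must start by day 19, minus 2-day gap → day 17); so electrical rough-in must finish by day 17 and therefore start by day 6.

6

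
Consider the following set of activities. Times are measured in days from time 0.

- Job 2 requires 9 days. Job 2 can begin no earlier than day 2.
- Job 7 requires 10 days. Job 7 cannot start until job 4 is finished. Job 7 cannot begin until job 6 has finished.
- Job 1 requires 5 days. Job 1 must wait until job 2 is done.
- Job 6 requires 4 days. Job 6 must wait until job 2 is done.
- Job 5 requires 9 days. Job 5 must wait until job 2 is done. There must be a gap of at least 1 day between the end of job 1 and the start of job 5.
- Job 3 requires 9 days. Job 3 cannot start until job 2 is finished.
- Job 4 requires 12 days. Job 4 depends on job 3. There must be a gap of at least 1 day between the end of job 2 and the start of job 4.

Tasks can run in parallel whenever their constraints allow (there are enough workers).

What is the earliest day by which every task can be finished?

Job 2 cannot begin until its own release at day 2. It runs from day 2 to 2 + 9 = day 11.
Job 6 waits on job 2 (finishes day 11), so it starts at day 11 and finishes at 11 + 4 = day 15.
After job 2 (finishes day 11), job 3 can start at day 11 and finishes at day 20.
For job 4: job 3 (finishes day 20); job 2 (finishes day 11, plus 1-day gap → day 12). Taking the maximum gives a start of day 20, and it finishes at 20 + 12 = day 32.
Job 7 has to wait for job 4 (finishes day 32); job 6 (finishes day 15). The latest of these is day 32, so job 7 runs day 32 to 32 + 10 = day 42.
After job 2 (finishes day 11), job 1 can start at day 11 and finishes at day 16.
Job 5 needs all of job 2 (finishes day 11); job 1 (finishes day 16, plus 1-day gap → day 17). That puts its earliest start at day 17; it finishes at 17 + 9 = day 26.
All tasks are finished once the last one completes. Finish times: Job 1 at 16, Job 2 at 11, Job 3 at 20, Job 4 at 32, Job 5 at 26, Job 6 at 15, Job 7 at 42. The latest is day 42.

42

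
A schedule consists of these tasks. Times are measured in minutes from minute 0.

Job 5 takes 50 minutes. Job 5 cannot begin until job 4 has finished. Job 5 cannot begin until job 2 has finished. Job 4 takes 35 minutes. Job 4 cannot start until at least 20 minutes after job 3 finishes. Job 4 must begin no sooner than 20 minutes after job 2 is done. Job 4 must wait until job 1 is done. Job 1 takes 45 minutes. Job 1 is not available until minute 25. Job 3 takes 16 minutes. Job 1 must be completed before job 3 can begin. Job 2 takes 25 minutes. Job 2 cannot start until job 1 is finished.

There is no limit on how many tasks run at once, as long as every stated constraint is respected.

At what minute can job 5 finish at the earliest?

Job 1 waits on its own release at minute 25, so it starts at minute 25 and finishes at 25 + 45 = minute 70.
Job 3 cannot begin until job 1 (finishes minute 70). It runs from minute 70 to 70 + 16 = minute 86.
Job 2 cannot begin until job 1 (finishes minute 70). It runs from minute 70 to 70 + 25 = minute 95.
Job 4 needs all of job 3 (finishes minute 86, plus 20-minute gap → minute 106); job 2 (finishes minute 95, plus 20-minute gap → minute 115); job 1 (finishes minute 70). That puts its earliest start at minute 115; it finishes at 115 + 35 = minute 150.
Job 5 needs all of job 4 (finishes minute 150); job 2 (finishes minute 95). That puts its earliest start at minute 150; it finishes at 150 + 50 = minute 200.

200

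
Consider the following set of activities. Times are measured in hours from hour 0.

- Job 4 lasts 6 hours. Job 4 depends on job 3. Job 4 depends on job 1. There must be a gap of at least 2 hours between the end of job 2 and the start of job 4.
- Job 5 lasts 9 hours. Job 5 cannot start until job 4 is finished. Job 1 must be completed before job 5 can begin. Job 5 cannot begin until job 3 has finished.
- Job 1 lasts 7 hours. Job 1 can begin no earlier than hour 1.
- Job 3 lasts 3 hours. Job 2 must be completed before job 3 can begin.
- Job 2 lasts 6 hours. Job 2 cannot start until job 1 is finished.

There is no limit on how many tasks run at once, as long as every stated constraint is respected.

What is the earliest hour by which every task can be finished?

32

Job 1 cannot begin until its own release at hour 1. It runs from hour 1 to 1 + 7 = hour 8.
Job 2 cannot begin until job 1 (finishes hour 8). It runs from hour 8 to 8 + 6 = hour 14.
Job 3 waits on job 2 (finishes hour 14), so it starts at hour 14 and finishes at 14 + 3 = hour 17.
Job 4 has to wait for job 3 (finishes hour 17); job 1 (finishes hour 8); job 2 (finishes hour 14, plus 2-hour gap → hour 16). The latest of these is hour 17, so job 4 runs hour 17 to 17 + 6 = hour 23.
Job 5 cannot start until job 4 (finishes hour 23); job 1 (finishes hour 8); job 3 (finishes hour 17). The controlling bound is hour 23, so job 5 finishes at 23 + 9 = hour 32.
All tasks are finished once the last one completes. Finish times: Job 1 at 8, Job 2 at 14, Job 3 at 17, Job 4 at 23, Job 5 at 32. The latest is hour 32.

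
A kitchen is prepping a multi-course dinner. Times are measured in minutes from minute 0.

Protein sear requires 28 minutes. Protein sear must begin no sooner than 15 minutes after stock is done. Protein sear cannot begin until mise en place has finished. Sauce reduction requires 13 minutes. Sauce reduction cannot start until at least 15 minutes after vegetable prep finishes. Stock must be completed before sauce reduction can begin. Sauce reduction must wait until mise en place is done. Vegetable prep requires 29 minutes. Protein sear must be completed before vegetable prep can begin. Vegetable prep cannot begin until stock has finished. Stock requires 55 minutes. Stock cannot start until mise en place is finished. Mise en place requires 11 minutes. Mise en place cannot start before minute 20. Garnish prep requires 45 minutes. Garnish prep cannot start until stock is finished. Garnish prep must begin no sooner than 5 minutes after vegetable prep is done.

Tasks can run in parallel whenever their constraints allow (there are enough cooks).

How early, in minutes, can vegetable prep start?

Mise en place waits on its own release at minute 20, so it starts at minute 20 and finishes at 20 + 11 = minute 31.
Stock cannot begin until mise en place (finishes minute 31). It runs from minute 31 to 31 + 55 = minute 86.
For protein sear: stock (finishes minute 86, plus 15-minute gap → minute 101); mise en place (finishes minute 31). Taking the maximum gives a start of minute 101, and it finishes at 101 + 28 = minute 129.
Vegetable prep waits on protein sear (finishes minute 129); stock (finishes minute 86). The latest of these is minute 129, which is the earliest vegetable prep can start.

129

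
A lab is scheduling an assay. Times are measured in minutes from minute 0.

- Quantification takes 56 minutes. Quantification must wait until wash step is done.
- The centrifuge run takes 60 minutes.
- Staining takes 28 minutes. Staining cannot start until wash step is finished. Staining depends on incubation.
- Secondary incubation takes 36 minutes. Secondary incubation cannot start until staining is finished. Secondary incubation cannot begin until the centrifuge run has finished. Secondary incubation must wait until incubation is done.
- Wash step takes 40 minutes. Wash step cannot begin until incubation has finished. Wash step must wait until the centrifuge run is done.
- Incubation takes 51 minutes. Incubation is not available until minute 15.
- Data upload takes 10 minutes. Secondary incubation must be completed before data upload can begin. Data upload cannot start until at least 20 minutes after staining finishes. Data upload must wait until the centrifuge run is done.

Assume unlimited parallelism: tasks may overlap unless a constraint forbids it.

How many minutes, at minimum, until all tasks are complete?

180

Nothing blocks the centrifuge run, so it runs from minute 0 to minute 60.
After its own release at minute 15, incubation can start at minute 15 and finishes at minute 66.
Wash step cannot start until incubation (finishes minute 66); the centrifuge run (finishes minute 60). The controlling bound is minute 66, so wash step finishes at 66 + 40 = minute 106.
After wash step (finishes minute 106), quantification can start at minute 106 and finishes at minute 162.
Staining needs all of wash step (finishes minute 106); incubation (finishes minute 66). That puts its earliest start at minute 106; it finishes at 106 + 28 = minute 134.
Secondary incubation cannot start until staining (finishes minute 134); the centrifuge run (finishes minute 60); incubation (finishes minute 66). The controlling bound is minute 134, so secondary incubation finishes at 134 + 36 = minute 170.
For data upload: secondary incubation (finishes minute 170); staining (finishes minute 134, plus 20-minute gap → minute 154); the centrifuge run (finishes minute 60). Taking the maximum gives a start of minute 170, and it finishes at 170 + 10 = minute 180.
All tasks are finished once the last one completes. Finish times: Incubation at 66, The centrifuge run at 60, Wash step at 106, Staining at 134, Secondary incubation at 170, Quantification at 162, Data upload at 180. The latest is minute 180.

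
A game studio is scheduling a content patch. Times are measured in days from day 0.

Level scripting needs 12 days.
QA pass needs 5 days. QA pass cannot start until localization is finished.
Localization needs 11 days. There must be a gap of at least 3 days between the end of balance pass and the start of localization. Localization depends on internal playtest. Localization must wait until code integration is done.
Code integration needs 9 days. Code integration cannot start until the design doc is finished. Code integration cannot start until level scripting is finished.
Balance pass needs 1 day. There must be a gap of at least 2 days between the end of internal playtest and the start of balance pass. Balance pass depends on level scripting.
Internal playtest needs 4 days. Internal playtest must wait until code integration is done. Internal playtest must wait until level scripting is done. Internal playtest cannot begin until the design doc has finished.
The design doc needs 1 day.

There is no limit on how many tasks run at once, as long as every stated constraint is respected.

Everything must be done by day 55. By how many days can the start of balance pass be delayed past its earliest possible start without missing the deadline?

8

Level scripting can start immediately at day 0; it finishes at day 12.
Nothing blocks the design doc, so it runs from day 0 to day 1.
Code integration has to wait for the design doc (finishes day 1); level scripting (finishes day 12). The latest of these is day 12, so code integration runs day 12 to 12 + 9 = day 21.
For internal playtest: code integration (finishes day 21); level scripting (finishes day 12); the design doc (finishes day 1). Taking the maximum gives a start of day 21, and it finishes at 21 + 4 = day 25.
For balance pass: internal playtest (finishes day 25, plus 2-day gap → day 27); level scripting (finishes day 12). Taking the maximum gives a start of day 27, and it finishes at 27 + 1 = day 28.

Working backward from the deadline:
To finish by day 55, QA pass (duration 5) must start no later than day 50.
Since QA pass (must start by day 50) depends on it, localization must finish by day 50. Backing off its 11-day duration gives a latest start of day 39.
Balance pass must finish before localization (must start by day 39, minus 3-day gap → day 36). With a 1-day duration, balance pass must start by 36 − 1 = day 35.
So balance pass can start as early as day 27 and as late as day 35, giving 35 − 27 = 8 days of slack.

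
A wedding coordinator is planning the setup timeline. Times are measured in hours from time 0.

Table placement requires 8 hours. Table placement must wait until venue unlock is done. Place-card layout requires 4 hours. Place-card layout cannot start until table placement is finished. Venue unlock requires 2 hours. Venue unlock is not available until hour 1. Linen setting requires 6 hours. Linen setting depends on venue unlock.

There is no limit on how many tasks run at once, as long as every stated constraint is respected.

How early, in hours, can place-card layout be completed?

15

Venue unlock cannot begin until its own release at hour 1. It runs from hour 1 to 1 + 2 = hour 3.
After venue unlock (finishes hour 3), table placement can start at hour 3 and finishes at hour 11.
Place-card layout waits on table placement (finishes hour 11), so it starts at hour 11 and finishes at 11 + 4 = hour 15.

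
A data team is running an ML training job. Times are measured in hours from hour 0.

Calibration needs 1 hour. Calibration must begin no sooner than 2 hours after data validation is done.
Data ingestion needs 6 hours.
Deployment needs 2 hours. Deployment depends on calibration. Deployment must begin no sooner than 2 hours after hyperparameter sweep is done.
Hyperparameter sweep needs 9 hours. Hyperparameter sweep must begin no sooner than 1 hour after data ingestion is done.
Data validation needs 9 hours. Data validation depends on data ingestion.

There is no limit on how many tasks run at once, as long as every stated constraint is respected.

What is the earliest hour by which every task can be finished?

Data ingestion can start immediately at hour 0; it finishes at hour 6.
Hyperparameter sweep waits on data ingestion (finishes hour 6, plus 1-hour gap → hour 7), so it starts at hour 7 and finishes at 7 + 9 = hour 16.
Data validation cannot begin until data ingestion (finishes hour 6). It runs from hour 6 to 6 + 9 = hour 15.
After data validation (finishes hour 15, plus 2-hour gap → hour 17), calibration can start at hour 17 and finishes at hour 18.
Deployment cannot start until calibration (finishes hour 18); hyperparameter sweep (finishes hour 16, plus 2-hour gap → hour 18). The controlling bound is hour 18, so deployment finishes at 18 + 2 = hour 20.
All tasks are finished once the last one completes. Finish times: Data ingestion at 6, Data validation at 15, Hyperparameter sweep at 16, Calibration at 18, Deployment at 20. The latest is hour 20.

20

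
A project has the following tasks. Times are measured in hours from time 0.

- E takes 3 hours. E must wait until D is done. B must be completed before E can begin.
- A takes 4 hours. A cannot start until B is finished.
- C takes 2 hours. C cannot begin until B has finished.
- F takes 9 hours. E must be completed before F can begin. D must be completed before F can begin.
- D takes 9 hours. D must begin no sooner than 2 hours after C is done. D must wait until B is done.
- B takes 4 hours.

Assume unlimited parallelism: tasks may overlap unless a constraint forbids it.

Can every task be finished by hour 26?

B has no prerequisites, so it starts at hour 0 and finishes at hour 4.
C waits on B (finishes hour 4), so it starts at hour 4 and finishes at 4 + 2 = hour 6.
For D: C (finishes hour 6, plus 2-hour gap → hour 8); B (finishes hour 4). Taking the maximum gives a start of hour 8, and it finishes at 8 + 9 = hour 17.
For E: D (finishes hour 17); B (finishes hour 4). Taking the maximum gives a start of hour 17, and it finishes at 17 + 3 = hour 20.
F cannot start until E (finishes hour 20); D (finishes hour 17). The controlling bound is hour 20, so F finishes at 20 + 9 = hour 29.
After B (finishes hour 4), A can start at hour 4 and finishes at hour 8.
The earliest everything can be done is hour 29, which is after the deadline of 26, so it is not possible.

No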